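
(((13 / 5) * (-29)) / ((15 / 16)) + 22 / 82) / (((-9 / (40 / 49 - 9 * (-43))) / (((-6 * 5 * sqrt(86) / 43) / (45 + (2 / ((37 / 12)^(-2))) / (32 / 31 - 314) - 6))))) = -14838888116448 * sqrt(86) / 239774849255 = -573.91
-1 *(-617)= 617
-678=-678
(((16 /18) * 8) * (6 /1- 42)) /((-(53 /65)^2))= 385.05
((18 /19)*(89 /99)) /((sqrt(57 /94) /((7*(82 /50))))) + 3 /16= 3 /16 + 51086*sqrt(5358) /297825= 12.74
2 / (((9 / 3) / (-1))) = -2 / 3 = -0.67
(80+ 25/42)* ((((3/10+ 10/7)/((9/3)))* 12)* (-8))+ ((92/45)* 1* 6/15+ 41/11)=-540100999/121275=-4453.52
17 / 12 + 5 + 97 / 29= 3397 / 348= 9.76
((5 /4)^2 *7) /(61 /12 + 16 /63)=2205 /1076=2.05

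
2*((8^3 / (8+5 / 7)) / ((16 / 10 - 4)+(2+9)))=35840 / 2623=13.66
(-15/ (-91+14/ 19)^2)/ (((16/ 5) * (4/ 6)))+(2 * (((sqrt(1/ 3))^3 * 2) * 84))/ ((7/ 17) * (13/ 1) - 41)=-952 * sqrt(3)/ 909 - 3249/ 3764768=-1.81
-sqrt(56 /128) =-sqrt(7) /4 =-0.66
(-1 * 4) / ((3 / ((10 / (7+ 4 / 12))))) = -20 / 11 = -1.82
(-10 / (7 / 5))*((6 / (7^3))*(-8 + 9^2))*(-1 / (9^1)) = 7300 / 7203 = 1.01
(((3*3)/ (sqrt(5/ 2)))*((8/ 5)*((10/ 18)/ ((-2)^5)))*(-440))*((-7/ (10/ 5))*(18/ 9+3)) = -385*sqrt(10) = -1217.48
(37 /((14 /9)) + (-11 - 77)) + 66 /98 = -6227 /98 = -63.54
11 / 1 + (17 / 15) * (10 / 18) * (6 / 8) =413 / 36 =11.47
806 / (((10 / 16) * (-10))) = -3224 / 25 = -128.96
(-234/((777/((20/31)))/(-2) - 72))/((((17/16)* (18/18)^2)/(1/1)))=49920/152813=0.33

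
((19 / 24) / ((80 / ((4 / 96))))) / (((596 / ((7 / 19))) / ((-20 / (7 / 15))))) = -5 / 457728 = -0.00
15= 15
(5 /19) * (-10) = -50 /19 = -2.63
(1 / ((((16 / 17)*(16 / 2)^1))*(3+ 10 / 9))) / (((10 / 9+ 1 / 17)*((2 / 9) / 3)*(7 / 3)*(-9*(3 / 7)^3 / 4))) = -382347 / 423872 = -0.90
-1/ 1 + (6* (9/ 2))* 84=2267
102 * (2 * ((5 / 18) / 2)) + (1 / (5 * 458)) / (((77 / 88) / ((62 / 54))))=6131599 / 216405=28.33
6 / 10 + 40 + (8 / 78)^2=308843 / 7605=40.61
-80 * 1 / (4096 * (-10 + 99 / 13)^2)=-845 / 246016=-0.00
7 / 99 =0.07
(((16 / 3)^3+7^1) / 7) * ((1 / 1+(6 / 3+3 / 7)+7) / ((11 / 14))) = 625610 / 2079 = 300.92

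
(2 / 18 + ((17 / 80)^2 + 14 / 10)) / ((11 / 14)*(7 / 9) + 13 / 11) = 986051 / 1136000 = 0.87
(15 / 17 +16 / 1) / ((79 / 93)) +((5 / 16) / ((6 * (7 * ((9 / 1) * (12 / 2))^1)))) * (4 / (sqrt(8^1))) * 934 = 2335 * sqrt(2) / 18144 +26691 / 1343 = 20.06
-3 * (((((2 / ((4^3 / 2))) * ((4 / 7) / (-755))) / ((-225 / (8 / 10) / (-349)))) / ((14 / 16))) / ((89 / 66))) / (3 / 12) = 245696 / 411569375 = 0.00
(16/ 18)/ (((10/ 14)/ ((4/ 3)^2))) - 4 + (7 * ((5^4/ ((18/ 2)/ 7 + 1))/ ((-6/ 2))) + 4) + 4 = -4094119/ 6480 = -631.81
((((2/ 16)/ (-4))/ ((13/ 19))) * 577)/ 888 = -10963/ 369408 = -0.03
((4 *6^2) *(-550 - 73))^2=8048242944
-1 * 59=-59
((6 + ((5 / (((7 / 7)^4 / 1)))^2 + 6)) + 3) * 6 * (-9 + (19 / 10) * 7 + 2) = 1512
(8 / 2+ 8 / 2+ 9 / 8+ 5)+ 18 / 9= 129 / 8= 16.12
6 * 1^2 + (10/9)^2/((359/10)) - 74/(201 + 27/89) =492046315/86829894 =5.67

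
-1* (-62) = 62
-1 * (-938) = 938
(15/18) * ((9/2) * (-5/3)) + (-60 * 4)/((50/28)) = -2813/20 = -140.65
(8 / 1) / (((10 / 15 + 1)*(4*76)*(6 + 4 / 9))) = 27 / 11020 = 0.00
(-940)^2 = 883600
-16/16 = -1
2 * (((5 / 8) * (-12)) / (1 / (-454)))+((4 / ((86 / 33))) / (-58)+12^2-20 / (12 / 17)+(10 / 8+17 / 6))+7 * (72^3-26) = 13065984813 / 4988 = 2619483.72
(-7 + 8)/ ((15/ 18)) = 1.20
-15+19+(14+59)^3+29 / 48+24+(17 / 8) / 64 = 597574099 / 1536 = 389045.64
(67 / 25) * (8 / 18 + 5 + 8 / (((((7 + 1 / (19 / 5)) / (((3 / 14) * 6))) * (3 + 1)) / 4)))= 666047 / 36225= 18.39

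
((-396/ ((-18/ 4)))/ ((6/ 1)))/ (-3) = -44/ 9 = -4.89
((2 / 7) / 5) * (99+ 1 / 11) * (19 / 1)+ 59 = 12827 / 77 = 166.58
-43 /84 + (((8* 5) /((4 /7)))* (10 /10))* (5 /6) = 1619 /28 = 57.82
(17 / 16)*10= 10.62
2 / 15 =0.13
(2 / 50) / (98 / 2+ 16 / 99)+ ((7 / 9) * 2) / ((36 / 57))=16188121 / 6570450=2.46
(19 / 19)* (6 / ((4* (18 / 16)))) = 4 / 3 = 1.33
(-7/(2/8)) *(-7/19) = 196/19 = 10.32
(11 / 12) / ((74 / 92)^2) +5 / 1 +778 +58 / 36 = 19369301 / 24642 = 786.03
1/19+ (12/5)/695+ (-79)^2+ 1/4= 6241.31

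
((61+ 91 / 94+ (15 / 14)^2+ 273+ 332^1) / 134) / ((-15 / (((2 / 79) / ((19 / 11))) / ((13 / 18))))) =-40620921 / 6021750826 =-0.01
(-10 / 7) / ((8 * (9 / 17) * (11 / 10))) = -425 / 1386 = -0.31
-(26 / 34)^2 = -169 / 289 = -0.58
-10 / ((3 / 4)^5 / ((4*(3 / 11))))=-40960 / 891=-45.97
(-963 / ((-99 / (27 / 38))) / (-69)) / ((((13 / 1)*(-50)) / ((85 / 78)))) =5457 / 32495320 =0.00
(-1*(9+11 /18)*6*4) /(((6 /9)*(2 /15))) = -2595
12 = 12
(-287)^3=-23639903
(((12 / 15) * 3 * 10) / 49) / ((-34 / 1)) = -12 / 833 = -0.01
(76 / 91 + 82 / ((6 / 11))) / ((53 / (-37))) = -1526953 / 14469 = -105.53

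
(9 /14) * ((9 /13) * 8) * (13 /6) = 54 /7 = 7.71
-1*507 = -507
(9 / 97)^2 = 81 / 9409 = 0.01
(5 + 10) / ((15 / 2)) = 2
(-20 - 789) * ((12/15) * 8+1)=-29933/5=-5986.60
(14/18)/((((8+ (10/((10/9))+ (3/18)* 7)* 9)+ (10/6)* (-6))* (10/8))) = 56/8055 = 0.01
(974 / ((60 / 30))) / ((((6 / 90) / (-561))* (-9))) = 455345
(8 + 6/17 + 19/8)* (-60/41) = -21885/1394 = -15.70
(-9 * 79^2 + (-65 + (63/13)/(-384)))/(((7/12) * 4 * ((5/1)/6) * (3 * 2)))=-280720191/58240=-4820.06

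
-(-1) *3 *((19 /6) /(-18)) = -19 /36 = -0.53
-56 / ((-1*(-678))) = -28 / 339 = -0.08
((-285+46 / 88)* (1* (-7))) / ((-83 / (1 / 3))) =-87619 / 10956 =-8.00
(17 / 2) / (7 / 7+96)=17 / 194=0.09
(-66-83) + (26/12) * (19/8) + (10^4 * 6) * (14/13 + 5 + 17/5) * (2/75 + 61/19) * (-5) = -109119452735/11856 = -9203732.52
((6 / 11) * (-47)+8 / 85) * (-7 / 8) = 22.35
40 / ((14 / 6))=120 / 7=17.14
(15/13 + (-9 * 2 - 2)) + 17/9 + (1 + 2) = -1633/117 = -13.96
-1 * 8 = -8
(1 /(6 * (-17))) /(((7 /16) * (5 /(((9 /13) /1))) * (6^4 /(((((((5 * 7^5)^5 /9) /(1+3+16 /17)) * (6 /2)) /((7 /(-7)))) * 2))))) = 17105467087550572714375 /12636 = 1353709012943223544.98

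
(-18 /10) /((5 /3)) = -27 /25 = -1.08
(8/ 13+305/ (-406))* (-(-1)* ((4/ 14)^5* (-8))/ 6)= 15296/ 44353673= 0.00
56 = 56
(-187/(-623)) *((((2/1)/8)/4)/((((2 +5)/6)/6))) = 1683/17444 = 0.10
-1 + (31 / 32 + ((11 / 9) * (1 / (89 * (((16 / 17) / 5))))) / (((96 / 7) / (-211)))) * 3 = -599219 / 410112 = -1.46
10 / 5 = 2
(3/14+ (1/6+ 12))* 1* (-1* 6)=-520/7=-74.29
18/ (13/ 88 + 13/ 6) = 4752/ 611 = 7.78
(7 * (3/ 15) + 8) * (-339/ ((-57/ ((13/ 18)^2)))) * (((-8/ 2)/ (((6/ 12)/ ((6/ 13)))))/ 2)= -138086/ 2565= -53.83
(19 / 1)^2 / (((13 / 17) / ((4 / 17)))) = 1444 / 13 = 111.08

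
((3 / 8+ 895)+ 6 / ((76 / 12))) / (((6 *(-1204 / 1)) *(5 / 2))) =-0.05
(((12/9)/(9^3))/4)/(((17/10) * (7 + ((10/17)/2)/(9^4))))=15/390382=0.00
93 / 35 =2.66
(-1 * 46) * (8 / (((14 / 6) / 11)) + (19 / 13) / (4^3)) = -5054963 / 2912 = -1735.91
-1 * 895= -895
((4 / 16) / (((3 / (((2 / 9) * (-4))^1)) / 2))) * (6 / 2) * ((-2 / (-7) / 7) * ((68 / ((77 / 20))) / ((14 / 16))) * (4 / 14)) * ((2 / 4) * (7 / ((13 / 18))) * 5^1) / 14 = -435200 / 2403401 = -0.18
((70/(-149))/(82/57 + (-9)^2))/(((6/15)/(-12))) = 119700/700151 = 0.17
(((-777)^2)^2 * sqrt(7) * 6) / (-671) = -2186932232646 * sqrt(7) / 671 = -8623068288.72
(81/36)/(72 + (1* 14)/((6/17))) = 27/1340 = 0.02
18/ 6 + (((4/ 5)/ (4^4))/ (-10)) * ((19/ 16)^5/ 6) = 60395501501/ 20132659200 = 3.00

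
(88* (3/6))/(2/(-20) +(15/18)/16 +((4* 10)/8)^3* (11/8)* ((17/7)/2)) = 147840/701089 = 0.21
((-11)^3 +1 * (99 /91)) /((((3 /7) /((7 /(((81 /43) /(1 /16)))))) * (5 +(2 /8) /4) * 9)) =-36427622 /2302911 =-15.82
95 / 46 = 2.07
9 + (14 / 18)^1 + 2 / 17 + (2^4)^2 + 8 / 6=40886 / 153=267.23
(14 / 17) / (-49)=-0.02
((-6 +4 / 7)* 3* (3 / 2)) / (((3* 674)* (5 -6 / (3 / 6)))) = 57 / 33026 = 0.00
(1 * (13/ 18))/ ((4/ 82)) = 533/ 36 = 14.81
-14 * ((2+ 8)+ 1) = -154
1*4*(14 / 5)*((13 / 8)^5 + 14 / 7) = 3057803 / 20480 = 149.31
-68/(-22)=34/11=3.09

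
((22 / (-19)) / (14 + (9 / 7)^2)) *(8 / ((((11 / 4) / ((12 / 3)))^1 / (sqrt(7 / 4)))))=-6272 *sqrt(7) / 14573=-1.14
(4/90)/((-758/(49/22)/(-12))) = 98/62535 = 0.00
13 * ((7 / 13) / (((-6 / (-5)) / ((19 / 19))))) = 35 / 6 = 5.83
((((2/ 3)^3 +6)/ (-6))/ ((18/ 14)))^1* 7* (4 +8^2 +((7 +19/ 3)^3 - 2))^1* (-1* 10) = 2739820300/ 19683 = 139197.29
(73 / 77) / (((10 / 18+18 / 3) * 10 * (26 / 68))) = 11169 / 295295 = 0.04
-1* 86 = -86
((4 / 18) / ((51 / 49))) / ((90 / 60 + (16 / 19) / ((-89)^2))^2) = 8878780008392 / 93580202969019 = 0.09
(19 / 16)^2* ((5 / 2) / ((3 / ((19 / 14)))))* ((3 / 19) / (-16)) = -1805 / 114688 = -0.02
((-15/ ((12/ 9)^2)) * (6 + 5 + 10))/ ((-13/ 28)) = 19845/ 52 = 381.63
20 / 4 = 5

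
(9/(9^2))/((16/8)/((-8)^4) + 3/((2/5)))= 2048/138249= 0.01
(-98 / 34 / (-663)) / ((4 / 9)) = 147 / 15028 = 0.01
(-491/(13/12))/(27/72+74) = -47136/7735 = -6.09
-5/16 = -0.31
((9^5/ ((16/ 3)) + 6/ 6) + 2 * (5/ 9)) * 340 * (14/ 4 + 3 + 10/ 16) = 2575322605/ 96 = 26826277.14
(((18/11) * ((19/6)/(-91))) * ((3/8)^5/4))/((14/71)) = -983421/1836843008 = -0.00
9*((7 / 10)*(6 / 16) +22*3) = 47709 / 80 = 596.36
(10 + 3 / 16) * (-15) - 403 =-8893 / 16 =-555.81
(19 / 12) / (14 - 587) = -19 / 6876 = -0.00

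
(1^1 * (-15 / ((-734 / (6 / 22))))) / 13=45 / 104962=0.00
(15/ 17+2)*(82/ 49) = 82/ 17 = 4.82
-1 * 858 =-858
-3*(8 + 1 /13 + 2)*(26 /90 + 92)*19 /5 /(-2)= 10336817 /1950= 5300.93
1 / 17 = 0.06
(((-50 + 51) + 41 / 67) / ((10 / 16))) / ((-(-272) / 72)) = 3888 / 5695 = 0.68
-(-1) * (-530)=-530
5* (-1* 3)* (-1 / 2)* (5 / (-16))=-75 / 32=-2.34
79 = 79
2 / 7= 0.29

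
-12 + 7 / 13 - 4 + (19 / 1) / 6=-959 / 78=-12.29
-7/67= -0.10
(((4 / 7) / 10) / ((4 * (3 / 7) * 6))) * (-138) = -23 / 30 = -0.77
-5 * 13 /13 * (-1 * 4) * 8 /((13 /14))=2240 /13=172.31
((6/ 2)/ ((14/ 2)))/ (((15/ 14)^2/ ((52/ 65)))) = 112/ 375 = 0.30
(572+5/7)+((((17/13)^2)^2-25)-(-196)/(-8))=210378619/399854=526.14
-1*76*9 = -684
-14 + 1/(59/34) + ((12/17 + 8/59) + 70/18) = -78475/9027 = -8.69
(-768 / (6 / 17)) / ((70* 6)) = -544 / 105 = -5.18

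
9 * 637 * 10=57330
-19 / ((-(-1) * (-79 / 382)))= 7258 / 79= 91.87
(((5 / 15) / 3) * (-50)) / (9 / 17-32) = 170 / 963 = 0.18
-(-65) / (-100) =-13 / 20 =-0.65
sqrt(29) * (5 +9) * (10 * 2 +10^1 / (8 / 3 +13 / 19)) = 61460 * sqrt(29) / 191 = 1732.84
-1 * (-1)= 1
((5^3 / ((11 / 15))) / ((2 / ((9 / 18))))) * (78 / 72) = 8125 / 176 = 46.16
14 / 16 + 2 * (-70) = -1113 / 8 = -139.12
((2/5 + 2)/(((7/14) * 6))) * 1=4/5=0.80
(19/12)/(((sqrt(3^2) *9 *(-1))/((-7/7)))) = 19/324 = 0.06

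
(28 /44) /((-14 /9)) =-9 /22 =-0.41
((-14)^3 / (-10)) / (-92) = -343 / 115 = -2.98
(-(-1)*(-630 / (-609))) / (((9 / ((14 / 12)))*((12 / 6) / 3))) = 35 / 174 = 0.20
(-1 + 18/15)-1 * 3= -14/5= -2.80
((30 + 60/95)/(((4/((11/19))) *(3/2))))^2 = 8.74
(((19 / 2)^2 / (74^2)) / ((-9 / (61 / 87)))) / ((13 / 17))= -374357 / 222960816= -0.00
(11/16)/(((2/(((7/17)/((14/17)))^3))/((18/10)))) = 99/1280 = 0.08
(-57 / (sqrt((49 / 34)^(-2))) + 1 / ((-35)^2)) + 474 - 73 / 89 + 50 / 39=56715945889 / 144567150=392.32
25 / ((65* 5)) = 1 / 13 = 0.08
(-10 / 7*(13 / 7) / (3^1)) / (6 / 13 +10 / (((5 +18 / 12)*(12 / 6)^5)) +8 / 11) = -29744 / 41601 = -0.71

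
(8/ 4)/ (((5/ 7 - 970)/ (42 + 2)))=-616/ 6785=-0.09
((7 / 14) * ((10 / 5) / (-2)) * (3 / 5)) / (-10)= 3 / 100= 0.03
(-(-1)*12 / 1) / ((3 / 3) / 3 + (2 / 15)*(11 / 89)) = 16020 / 467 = 34.30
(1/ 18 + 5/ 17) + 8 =2555/ 306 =8.35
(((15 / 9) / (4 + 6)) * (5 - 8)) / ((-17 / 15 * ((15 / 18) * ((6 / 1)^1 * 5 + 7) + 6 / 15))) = 225 / 15929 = 0.01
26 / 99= 0.26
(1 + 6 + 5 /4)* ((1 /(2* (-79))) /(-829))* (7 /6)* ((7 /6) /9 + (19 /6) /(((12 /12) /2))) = 26873 /56584224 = 0.00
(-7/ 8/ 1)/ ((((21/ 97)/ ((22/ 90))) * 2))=-1067/ 2160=-0.49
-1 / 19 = -0.05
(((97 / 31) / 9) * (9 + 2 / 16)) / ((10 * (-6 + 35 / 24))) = -0.07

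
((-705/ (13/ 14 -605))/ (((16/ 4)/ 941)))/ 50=309589/ 56380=5.49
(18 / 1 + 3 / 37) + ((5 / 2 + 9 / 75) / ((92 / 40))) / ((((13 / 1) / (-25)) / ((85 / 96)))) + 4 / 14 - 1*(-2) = 136993775 / 7434336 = 18.43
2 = 2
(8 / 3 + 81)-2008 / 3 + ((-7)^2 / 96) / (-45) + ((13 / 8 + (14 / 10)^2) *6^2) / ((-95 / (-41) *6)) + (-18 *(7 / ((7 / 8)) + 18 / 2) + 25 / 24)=-1808536519 / 2052000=-881.35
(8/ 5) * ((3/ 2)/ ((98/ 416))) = 2496/ 245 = 10.19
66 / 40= 33 / 20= 1.65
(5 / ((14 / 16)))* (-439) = -17560 / 7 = -2508.57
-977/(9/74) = -72298/9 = -8033.11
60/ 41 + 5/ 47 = 1.57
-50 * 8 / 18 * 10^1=-2000 / 9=-222.22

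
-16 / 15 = -1.07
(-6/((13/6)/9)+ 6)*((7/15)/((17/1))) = -574/1105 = -0.52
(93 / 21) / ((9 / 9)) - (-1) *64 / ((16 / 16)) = 479 / 7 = 68.43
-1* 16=-16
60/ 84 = 5/ 7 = 0.71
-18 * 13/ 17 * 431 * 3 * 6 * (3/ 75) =-4271.46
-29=-29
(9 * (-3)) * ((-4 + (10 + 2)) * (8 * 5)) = -8640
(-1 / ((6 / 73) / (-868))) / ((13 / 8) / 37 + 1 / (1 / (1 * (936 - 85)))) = 1339696 / 107961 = 12.41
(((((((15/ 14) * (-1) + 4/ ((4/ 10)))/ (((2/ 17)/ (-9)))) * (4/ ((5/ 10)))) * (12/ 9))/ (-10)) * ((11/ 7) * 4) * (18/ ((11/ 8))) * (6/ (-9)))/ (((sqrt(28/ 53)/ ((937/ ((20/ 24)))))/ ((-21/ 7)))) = 3303037440 * sqrt(371)/ 343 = 185483948.00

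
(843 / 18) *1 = 281 / 6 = 46.83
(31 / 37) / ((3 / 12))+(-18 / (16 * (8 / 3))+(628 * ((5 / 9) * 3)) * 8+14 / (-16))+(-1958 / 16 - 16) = 58515739 / 7104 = 8237.01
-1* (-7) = 7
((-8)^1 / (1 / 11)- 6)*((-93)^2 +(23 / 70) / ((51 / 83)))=-1451305433 / 1785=-813056.26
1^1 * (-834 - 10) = -844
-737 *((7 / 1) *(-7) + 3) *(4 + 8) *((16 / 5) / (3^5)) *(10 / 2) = 2169728 / 81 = 26786.77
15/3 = 5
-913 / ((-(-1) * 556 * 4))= -913 / 2224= -0.41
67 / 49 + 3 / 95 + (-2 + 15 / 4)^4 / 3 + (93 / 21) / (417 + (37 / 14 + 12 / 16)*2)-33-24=-1112805641117 / 21210712320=-52.46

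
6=6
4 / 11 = 0.36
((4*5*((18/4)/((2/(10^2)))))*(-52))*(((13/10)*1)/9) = -33800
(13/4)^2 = 10.56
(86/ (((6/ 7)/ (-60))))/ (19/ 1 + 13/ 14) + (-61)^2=953879/ 279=3418.92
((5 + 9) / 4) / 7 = 1 / 2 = 0.50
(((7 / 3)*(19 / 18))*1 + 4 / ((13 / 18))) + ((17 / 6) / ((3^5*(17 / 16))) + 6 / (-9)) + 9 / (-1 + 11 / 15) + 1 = -963025 / 37908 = -25.40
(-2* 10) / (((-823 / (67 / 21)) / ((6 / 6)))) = 1340 / 17283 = 0.08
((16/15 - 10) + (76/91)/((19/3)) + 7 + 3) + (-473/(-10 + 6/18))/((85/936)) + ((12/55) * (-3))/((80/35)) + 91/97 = 1552866527441/2872129260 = 540.67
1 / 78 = 0.01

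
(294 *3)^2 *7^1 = 5445468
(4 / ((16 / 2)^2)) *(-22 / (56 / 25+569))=-275 / 114248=-0.00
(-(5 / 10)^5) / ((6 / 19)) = -19 / 192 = -0.10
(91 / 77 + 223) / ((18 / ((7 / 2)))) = 959 / 22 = 43.59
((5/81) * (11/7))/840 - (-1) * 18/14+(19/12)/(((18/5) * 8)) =1021759/762048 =1.34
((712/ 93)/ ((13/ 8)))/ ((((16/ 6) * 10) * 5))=356/ 10075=0.04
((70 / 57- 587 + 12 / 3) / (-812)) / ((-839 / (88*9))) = -2188626 / 3236023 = -0.68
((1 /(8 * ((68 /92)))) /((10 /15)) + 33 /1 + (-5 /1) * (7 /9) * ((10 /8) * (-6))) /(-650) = -10187 /106080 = -0.10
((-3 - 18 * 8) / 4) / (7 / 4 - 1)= -49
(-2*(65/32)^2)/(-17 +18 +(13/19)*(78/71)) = -5699525/1209856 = -4.71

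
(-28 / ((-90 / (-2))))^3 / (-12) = 5488 / 273375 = 0.02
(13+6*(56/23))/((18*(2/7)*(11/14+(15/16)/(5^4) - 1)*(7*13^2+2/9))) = -15557500/729637533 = -0.02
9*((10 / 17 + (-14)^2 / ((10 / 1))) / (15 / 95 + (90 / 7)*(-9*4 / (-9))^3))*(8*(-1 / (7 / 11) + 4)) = 71136 / 16585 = 4.29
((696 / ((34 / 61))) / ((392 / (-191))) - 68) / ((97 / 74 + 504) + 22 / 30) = -625443375 / 467903597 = -1.34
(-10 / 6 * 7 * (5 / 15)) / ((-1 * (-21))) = -5 / 27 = -0.19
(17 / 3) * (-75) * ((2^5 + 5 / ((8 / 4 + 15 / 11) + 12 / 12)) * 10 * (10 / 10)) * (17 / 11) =-57474875 / 264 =-217707.86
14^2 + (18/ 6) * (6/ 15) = 986/ 5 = 197.20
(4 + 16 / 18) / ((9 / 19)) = 836 / 81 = 10.32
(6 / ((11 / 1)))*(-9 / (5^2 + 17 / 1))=-9 / 77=-0.12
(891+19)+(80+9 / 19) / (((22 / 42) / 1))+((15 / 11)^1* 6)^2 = 2599189 / 2299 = 1130.57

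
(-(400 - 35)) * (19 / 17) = -6935 / 17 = -407.94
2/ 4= 0.50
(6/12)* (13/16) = 13/32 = 0.41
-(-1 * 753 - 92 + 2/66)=27884/33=844.97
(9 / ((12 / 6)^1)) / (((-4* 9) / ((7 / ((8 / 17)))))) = -119 / 64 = -1.86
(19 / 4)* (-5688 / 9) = -3002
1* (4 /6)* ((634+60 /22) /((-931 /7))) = -14008 /4389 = -3.19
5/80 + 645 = 10321/16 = 645.06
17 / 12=1.42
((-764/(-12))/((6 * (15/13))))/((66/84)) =17381/1485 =11.70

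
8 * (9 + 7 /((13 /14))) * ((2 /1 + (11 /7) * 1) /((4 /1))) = 118.13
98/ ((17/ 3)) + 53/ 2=1489/ 34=43.79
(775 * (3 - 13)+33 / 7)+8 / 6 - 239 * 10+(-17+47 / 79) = -16839443 / 1659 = -10150.36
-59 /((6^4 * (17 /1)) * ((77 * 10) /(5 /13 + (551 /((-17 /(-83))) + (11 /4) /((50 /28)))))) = -1755115303 /187459272000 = -0.01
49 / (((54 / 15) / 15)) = 1225 / 6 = 204.17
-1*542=-542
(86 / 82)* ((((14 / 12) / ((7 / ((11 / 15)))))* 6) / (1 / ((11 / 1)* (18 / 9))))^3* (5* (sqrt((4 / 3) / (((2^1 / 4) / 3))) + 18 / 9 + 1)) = 1218833968* sqrt(2) / 27675 + 609416984 / 9225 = 128344.81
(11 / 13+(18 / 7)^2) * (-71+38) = -156783 / 637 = -246.13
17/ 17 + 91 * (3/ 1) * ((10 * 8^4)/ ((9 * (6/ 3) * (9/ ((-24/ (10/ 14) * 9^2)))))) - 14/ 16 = -187858943.88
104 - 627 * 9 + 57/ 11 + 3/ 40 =-2434847/ 440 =-5533.74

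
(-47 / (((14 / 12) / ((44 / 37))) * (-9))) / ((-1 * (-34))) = 2068 / 13209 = 0.16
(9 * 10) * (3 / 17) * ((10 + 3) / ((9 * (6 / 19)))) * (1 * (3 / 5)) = 741 / 17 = 43.59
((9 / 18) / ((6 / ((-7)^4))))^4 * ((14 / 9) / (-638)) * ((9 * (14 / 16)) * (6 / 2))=-92316710.45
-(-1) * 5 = 5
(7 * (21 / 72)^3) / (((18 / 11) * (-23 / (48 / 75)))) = -26411 / 8942400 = -0.00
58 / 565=0.10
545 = 545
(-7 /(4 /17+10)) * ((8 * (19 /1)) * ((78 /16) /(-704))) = 29393 /40832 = 0.72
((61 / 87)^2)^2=13845841 / 57289761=0.24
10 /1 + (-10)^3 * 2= -1990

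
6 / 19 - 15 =-279 / 19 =-14.68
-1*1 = -1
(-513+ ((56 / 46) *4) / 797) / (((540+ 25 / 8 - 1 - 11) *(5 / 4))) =-300918112 / 389442095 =-0.77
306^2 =93636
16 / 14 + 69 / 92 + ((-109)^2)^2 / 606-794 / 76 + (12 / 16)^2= 150187130183 / 644784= 232926.27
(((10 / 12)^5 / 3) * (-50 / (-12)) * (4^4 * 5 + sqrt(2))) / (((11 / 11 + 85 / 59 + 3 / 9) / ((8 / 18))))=4609375 * sqrt(2) / 51543216 + 368750000 / 3221451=114.59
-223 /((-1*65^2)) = 223 /4225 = 0.05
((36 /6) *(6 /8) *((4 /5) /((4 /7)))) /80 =63 /800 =0.08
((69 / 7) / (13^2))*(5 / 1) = 345 / 1183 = 0.29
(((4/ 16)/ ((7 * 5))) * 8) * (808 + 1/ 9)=2078/ 45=46.18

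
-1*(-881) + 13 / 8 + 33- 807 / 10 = 33397 / 40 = 834.92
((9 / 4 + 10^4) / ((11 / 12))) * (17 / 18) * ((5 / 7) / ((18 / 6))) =3400765 / 1386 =2453.65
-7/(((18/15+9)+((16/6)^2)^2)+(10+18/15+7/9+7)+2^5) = -2835/45257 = -0.06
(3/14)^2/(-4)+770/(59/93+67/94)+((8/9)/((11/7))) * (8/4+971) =1025546050117/914083632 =1121.94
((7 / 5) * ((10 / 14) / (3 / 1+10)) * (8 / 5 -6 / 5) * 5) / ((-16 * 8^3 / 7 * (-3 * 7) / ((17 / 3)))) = 17 / 479232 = 0.00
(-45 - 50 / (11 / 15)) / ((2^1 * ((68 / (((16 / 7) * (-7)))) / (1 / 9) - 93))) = 166 / 385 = 0.43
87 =87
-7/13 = -0.54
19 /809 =0.02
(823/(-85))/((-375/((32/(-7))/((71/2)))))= -52672/15841875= -0.00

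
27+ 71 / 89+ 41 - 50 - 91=-6426 / 89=-72.20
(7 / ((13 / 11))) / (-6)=-77 / 78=-0.99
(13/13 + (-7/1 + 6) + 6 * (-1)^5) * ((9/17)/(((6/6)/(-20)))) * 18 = 19440/17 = 1143.53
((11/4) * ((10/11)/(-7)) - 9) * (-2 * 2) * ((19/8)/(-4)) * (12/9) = -2489/84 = -29.63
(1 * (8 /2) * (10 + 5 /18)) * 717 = 88430 /3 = 29476.67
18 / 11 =1.64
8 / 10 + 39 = 199 / 5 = 39.80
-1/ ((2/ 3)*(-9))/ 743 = 1/ 4458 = 0.00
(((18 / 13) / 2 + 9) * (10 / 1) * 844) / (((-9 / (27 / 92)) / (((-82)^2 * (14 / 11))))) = -75080990880 / 3289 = -22827908.45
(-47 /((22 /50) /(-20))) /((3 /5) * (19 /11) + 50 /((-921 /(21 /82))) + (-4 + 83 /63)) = -93175267500 /72402623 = -1286.90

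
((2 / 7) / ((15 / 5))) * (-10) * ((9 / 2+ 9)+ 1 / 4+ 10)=-475 / 21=-22.62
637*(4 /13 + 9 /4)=6517 /4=1629.25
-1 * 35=-35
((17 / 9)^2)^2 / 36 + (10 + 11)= 5043637 / 236196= 21.35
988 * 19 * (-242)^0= 18772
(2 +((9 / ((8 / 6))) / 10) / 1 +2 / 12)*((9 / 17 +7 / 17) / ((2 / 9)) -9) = -9207 / 680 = -13.54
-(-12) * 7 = 84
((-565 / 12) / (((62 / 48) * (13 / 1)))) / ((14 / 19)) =-10735 / 2821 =-3.81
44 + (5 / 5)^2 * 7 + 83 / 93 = 4826 / 93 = 51.89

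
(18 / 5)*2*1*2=72 / 5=14.40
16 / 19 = 0.84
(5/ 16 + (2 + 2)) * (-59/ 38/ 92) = -177/ 2432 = -0.07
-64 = -64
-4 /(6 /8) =-16 /3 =-5.33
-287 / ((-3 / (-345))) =-33005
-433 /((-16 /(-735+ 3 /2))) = -635211 /32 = -19850.34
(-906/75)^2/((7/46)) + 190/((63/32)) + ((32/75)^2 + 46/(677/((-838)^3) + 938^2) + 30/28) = 14362213166816938376831/13591489075649388750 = 1056.71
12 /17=0.71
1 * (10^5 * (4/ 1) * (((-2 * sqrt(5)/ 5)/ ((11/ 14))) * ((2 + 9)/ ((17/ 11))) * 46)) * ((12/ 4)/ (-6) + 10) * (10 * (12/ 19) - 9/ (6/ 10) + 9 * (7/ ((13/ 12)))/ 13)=7662621120000 * sqrt(5)/ 2873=5963850229.78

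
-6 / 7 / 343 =-6 / 2401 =-0.00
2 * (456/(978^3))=38/38976723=0.00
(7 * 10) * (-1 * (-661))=46270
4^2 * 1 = 16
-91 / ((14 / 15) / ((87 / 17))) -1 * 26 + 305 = -7479 / 34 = -219.97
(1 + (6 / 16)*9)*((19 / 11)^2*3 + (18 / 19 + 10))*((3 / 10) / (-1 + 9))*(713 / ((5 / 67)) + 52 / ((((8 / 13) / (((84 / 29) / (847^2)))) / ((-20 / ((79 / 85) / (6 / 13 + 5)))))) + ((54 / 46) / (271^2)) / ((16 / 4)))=2080068663487500071326353 / 66691606621544943104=31189.36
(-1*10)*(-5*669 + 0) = 33450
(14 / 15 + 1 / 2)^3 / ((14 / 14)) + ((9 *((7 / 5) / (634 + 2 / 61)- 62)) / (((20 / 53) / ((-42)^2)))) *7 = -1588858515551969 / 87021000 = -18258334.37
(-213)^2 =45369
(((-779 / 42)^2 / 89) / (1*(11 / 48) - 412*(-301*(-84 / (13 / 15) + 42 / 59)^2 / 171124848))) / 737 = 1696978022648099932 / 2244647601977069708727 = 0.00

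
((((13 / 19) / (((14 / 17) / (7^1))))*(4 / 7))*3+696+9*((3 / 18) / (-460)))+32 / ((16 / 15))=90052881 / 122360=735.97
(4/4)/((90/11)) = 0.12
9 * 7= 63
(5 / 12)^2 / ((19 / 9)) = 25 / 304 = 0.08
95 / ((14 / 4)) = 190 / 7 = 27.14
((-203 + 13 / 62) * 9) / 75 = -37719 / 1550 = -24.33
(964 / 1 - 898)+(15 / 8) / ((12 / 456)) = 549 / 4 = 137.25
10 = 10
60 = 60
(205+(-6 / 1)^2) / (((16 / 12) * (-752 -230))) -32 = -126419 / 3928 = -32.18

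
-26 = -26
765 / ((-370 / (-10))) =20.68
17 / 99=0.17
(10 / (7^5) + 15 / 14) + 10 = 372175 / 33614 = 11.07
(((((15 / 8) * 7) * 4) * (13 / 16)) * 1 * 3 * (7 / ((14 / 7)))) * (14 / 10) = 40131 / 64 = 627.05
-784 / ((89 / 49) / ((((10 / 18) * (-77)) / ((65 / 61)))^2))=-847526454544 / 1218321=-695651.19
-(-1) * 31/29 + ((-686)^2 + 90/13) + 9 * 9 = 177448242/377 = 470684.99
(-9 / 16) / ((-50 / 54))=243 / 400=0.61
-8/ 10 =-4/ 5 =-0.80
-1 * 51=-51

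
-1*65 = -65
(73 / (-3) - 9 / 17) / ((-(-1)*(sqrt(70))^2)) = -634 / 1785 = -0.36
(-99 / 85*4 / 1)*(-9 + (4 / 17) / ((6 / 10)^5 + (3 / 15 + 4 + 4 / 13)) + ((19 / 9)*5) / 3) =5107333484 / 201885285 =25.30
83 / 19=4.37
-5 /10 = -1 /2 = -0.50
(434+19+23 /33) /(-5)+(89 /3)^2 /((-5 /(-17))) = 2901.64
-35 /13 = -2.69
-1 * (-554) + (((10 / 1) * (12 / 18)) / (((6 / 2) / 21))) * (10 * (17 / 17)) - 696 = 324.67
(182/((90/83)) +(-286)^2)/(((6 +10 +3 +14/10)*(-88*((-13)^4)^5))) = -283721/118099768737690038604930768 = -0.00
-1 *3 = -3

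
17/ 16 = 1.06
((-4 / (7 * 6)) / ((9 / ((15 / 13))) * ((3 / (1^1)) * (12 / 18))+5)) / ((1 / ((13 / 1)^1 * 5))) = -0.30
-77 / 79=-0.97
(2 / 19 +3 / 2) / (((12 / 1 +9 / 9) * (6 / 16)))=244 / 741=0.33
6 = 6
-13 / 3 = -4.33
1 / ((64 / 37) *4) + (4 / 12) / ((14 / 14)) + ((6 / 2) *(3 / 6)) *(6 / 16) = 799 / 768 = 1.04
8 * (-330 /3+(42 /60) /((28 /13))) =-4387 /5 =-877.40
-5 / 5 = -1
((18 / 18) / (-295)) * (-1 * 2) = 0.01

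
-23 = -23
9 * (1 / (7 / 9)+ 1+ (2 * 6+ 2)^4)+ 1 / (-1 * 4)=9681401 / 28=345764.32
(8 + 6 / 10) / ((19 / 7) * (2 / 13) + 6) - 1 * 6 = -13607 / 2920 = -4.66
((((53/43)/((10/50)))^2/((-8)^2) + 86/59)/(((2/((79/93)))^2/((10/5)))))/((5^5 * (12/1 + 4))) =2882973781/194792889600000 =0.00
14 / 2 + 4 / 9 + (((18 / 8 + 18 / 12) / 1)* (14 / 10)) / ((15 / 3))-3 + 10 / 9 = 6.61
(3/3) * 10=10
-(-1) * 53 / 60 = 53 / 60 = 0.88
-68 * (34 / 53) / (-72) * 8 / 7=2312 / 3339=0.69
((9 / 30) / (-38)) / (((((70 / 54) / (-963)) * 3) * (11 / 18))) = 3.20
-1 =-1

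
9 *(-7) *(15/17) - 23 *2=-1727/17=-101.59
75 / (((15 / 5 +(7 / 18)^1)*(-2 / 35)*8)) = -23625 / 488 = -48.41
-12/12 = -1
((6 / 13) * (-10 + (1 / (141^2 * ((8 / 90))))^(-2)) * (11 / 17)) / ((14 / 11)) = 2180084346 / 2975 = 732801.46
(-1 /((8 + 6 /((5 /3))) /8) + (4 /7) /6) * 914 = -330868 /609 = -543.30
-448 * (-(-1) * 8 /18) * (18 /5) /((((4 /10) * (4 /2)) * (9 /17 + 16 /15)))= -228480 /407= -561.38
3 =3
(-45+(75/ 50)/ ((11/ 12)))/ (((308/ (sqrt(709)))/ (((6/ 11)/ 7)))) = -1431 *sqrt(709)/ 130438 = -0.29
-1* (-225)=225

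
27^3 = 19683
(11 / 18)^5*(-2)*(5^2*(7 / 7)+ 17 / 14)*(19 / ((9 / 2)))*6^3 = -1123008623 / 275562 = -4075.34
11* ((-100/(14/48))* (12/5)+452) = -28556/7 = -4079.43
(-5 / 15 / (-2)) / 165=1 / 990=0.00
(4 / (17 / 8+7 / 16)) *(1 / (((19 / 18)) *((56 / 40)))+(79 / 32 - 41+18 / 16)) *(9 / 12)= -468963 / 10906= -43.00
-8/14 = -4/7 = -0.57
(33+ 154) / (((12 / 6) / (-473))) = -88451 / 2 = -44225.50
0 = 0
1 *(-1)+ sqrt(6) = -1+ sqrt(6) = 1.45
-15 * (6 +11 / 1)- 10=-265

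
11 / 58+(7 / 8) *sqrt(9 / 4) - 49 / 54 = 7451 / 12528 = 0.59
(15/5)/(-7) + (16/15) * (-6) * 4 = -911/35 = -26.03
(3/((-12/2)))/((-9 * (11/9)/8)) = 4/11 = 0.36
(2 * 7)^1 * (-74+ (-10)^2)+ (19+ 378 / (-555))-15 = 67954 / 185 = 367.32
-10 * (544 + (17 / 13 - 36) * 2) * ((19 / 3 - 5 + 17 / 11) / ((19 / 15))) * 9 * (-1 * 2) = 27765000 / 143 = 194160.84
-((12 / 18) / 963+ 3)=-8669 / 2889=-3.00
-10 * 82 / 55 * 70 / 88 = -1435 / 121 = -11.86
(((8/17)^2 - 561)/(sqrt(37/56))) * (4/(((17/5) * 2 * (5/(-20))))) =1623.29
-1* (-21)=21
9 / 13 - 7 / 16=0.25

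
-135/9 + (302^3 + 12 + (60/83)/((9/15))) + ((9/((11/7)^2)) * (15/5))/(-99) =3042824796064/110473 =27543606.09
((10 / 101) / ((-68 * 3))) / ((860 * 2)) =-1 / 3543888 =-0.00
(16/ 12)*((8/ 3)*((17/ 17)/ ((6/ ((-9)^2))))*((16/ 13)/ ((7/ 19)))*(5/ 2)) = 36480/ 91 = 400.88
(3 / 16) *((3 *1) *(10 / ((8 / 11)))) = 495 / 64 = 7.73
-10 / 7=-1.43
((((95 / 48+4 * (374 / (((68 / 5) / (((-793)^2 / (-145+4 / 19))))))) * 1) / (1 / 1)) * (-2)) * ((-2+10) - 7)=21028623445 / 22008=955499.07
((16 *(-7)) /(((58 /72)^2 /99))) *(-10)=143700480 /841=170868.59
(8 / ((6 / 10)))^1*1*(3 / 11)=3.64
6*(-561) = -3366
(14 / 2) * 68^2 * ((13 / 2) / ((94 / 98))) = 10309208 / 47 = 219344.85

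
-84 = -84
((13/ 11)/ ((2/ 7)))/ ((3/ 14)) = 637/ 33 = 19.30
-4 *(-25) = 100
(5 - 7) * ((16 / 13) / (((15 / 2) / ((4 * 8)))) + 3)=-3218 / 195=-16.50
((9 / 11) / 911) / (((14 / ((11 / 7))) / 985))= 8865 / 89278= 0.10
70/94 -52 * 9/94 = -199/47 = -4.23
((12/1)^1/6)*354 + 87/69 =16313/23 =709.26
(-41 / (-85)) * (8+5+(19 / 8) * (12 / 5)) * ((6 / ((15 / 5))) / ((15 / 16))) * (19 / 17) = 137104 / 6375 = 21.51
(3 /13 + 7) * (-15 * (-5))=7050 /13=542.31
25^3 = 15625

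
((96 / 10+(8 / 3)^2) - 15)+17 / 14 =1843 / 630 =2.93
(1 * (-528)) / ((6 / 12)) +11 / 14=-14773 / 14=-1055.21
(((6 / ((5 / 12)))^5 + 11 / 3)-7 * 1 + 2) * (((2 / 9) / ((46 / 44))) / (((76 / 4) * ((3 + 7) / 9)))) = 127704288712 / 20484375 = 6234.23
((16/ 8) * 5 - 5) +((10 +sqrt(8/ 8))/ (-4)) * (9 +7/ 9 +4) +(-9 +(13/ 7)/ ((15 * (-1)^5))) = -42.01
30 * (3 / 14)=45 / 7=6.43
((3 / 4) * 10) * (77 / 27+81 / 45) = 314 / 9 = 34.89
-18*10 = -180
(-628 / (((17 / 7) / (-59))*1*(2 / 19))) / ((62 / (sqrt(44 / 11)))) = 2463958 / 527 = 4675.44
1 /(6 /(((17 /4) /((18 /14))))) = 119 /216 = 0.55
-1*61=-61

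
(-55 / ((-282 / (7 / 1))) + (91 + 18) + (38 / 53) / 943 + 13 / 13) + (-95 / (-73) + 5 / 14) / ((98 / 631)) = 122.04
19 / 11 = 1.73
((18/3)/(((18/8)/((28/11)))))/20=56/165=0.34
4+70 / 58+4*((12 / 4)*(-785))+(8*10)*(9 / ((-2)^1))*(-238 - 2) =2232571 / 29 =76985.21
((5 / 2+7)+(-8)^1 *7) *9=-837 / 2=-418.50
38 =38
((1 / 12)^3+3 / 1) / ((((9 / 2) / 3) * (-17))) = -305 / 2592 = -0.12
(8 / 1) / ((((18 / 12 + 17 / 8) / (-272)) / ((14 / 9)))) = -243712 / 261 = -933.76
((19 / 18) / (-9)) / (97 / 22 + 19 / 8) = -836 / 48357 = -0.02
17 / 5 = 3.40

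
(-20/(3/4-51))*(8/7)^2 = 5120/9849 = 0.52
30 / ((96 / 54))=135 / 8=16.88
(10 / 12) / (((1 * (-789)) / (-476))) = 1190 / 2367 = 0.50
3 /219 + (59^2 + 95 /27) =6868013 /1971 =3484.53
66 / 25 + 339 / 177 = 6719 / 1475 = 4.56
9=9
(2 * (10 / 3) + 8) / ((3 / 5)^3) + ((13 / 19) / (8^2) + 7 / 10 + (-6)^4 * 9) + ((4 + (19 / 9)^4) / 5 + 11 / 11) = 468254488321 / 39890880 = 11738.38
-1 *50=-50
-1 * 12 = -12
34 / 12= 17 / 6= 2.83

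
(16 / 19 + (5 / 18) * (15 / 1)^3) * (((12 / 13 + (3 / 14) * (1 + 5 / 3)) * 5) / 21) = 12123380 / 36309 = 333.89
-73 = -73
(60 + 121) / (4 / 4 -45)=-181 / 44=-4.11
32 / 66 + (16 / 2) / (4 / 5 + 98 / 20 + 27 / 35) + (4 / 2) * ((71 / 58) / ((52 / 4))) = 3586945 / 1878591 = 1.91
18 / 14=1.29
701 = 701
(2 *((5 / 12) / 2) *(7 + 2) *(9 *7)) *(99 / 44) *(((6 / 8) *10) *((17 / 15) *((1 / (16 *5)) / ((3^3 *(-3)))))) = -357 / 512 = -0.70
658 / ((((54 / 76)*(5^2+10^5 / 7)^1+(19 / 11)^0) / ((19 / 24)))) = 17689 / 345318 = 0.05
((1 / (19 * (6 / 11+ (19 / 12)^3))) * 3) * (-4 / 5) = -228096 / 8152615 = -0.03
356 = 356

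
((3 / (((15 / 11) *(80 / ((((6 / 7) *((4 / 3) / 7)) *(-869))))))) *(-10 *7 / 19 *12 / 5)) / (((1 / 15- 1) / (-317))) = 11717.22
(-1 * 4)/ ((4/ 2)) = -2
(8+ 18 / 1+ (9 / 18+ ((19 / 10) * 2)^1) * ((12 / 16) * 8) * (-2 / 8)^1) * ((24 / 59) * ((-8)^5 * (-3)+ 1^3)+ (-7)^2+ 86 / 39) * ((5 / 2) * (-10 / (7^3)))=-180116697365 / 3156972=-57053.63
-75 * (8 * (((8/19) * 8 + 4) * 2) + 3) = -172275/19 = -9067.11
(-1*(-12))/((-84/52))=-52/7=-7.43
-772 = -772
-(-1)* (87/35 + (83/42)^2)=56369/8820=6.39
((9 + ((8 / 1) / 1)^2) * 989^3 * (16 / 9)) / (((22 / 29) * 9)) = 16383237226184 / 891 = 18387471634.33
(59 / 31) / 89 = 59 / 2759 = 0.02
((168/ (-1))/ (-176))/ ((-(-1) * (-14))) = -3/ 44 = -0.07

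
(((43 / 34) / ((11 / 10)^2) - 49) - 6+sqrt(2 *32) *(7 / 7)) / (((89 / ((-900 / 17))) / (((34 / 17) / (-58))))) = -85076100 / 90254989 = -0.94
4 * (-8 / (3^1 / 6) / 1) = -64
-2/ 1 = -2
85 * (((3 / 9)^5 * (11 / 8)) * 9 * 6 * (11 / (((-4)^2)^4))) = 10285 / 2359296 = 0.00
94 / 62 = 1.52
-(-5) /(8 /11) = 55 /8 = 6.88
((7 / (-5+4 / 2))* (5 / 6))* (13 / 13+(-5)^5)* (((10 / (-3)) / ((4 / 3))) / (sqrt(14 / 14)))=-136675 / 9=-15186.11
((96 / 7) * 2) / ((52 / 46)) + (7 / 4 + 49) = 27305 / 364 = 75.01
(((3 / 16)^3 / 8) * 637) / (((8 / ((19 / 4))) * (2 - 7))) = -326781 / 5242880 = -0.06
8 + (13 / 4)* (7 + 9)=60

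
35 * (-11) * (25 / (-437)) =9625 / 437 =22.03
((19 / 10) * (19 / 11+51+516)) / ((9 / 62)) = 3684784 / 495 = 7444.01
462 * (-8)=-3696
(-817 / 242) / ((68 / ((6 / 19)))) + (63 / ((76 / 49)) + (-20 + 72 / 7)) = 8450495 / 273581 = 30.89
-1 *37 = -37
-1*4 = -4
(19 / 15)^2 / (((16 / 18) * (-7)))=-361 / 1400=-0.26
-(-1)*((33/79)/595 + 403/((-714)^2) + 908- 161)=150423257297/201369420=747.00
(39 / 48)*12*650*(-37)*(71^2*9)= -21276926775 / 2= -10638463387.50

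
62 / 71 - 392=-27770 / 71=-391.13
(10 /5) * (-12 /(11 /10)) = -240 /11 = -21.82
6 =6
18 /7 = 2.57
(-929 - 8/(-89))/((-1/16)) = 1322768/89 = 14862.56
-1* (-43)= 43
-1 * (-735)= 735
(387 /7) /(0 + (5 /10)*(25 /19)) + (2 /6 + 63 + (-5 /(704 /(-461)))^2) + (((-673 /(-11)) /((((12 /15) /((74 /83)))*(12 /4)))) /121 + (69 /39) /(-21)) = 162847071633299 /1029431603200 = 158.19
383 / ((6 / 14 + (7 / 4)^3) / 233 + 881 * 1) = 39979072 / 91964897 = 0.43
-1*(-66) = 66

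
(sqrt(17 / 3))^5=289 * sqrt(51) / 27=76.44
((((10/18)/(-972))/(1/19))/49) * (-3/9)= 0.00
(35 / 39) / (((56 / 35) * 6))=175 / 1872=0.09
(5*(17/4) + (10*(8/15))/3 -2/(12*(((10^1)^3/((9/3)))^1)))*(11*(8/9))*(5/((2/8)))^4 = 2918016640/81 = 36024896.79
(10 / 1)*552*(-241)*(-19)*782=19765894560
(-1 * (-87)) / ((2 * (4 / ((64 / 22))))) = 348 / 11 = 31.64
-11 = -11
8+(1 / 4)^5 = 8193 / 1024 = 8.00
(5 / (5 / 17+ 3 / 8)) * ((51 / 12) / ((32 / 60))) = 21675 / 364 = 59.55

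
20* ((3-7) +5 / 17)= -1260 / 17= -74.12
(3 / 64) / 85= 3 / 5440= 0.00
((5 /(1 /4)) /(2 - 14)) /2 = -5 /6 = -0.83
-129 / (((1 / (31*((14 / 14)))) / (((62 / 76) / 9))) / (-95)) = 206615 / 6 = 34435.83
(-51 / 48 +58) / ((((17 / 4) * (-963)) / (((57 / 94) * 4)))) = -17309 / 512958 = -0.03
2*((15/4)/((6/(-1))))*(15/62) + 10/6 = 1015/744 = 1.36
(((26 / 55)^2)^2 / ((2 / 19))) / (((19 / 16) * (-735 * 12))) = -913952 / 20177128125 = -0.00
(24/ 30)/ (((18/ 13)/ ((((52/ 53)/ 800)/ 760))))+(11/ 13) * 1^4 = 1993862197/ 2356380000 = 0.85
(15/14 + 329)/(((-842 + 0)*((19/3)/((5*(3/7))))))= -207945/1567804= -0.13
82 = 82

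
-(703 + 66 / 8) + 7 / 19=-54027 / 76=-710.88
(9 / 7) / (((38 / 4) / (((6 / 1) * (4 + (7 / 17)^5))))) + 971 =183979785931 / 188840981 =974.26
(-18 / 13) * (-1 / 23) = 18 / 299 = 0.06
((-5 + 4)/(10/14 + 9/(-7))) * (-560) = -980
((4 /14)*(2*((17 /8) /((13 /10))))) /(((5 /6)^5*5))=132192 /284375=0.46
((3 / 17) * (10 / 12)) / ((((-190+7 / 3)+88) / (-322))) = 105 / 221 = 0.48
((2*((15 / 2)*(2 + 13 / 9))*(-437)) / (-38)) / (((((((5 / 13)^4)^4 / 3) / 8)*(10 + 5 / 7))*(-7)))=-1897768169390428906532 / 2288818359375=-829147564.99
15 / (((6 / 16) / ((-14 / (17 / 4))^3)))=-7024640 / 4913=-1429.81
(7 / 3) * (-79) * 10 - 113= -5869 / 3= -1956.33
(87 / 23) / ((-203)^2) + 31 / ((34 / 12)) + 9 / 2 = 17158677 / 1111222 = 15.44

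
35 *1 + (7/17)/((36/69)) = 7301/204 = 35.79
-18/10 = -9/5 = -1.80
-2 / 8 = -1 / 4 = -0.25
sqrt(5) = 2.24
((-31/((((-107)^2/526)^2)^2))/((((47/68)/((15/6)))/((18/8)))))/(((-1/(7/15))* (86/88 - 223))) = -18637839495822624/7888931571665672904743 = -0.00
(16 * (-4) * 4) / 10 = -128 / 5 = -25.60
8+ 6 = 14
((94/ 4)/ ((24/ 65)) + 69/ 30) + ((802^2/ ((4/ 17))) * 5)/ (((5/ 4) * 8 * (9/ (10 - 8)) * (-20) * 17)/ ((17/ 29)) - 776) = -713743487/ 1612560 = -442.62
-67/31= -2.16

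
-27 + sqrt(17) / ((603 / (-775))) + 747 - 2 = 712.70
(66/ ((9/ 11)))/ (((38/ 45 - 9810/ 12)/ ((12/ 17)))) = -87120/ 1249483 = -0.07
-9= -9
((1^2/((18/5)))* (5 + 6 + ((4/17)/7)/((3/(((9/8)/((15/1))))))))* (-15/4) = -65455/5712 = -11.46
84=84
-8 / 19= -0.42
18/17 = 1.06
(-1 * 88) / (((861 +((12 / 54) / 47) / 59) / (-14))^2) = -0.02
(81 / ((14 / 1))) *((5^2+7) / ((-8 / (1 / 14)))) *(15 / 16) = -1215 / 784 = -1.55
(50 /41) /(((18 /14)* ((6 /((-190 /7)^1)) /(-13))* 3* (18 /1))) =30875 /29889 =1.03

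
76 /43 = 1.77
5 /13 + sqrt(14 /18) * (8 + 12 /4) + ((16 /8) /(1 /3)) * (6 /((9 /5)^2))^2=11 * sqrt(7) /3 + 66215 /3159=30.66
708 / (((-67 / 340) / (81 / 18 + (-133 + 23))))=25395960 / 67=379044.18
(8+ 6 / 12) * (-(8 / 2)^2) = -136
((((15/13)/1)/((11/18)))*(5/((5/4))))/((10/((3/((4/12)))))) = 972/143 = 6.80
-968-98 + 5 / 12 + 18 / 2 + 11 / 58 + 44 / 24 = -122329 / 116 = -1054.56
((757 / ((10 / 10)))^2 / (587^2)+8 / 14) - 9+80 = 176640412 / 2411983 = 73.23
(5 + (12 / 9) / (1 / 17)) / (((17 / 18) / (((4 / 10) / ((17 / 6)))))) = 5976 / 1445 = 4.14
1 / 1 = 1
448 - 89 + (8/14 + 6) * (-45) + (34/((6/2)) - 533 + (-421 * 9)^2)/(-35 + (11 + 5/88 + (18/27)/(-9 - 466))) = -12600366040407/21018557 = -599487.68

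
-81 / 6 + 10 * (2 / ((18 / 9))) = -7 / 2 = -3.50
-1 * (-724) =724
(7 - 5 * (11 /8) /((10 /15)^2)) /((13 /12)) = -813 /104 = -7.82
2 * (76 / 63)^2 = 11552 / 3969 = 2.91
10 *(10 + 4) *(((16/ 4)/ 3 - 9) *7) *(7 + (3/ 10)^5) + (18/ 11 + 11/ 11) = -8680477471/ 165000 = -52608.95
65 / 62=1.05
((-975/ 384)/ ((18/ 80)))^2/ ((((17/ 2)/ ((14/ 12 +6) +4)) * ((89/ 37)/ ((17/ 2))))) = 6546109375/ 11073024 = 591.18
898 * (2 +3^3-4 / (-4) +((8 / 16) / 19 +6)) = 614681 / 19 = 32351.63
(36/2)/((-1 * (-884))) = 9/442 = 0.02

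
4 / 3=1.33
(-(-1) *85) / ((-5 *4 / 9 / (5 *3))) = -2295 / 4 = -573.75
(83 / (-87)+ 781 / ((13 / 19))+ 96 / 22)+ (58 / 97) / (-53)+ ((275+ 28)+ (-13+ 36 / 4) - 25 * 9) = 77957279038 / 63959181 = 1218.86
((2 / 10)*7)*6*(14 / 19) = 588 / 95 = 6.19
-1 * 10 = -10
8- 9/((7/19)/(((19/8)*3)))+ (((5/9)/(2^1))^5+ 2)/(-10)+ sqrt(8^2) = -20932183787/132269760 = -158.25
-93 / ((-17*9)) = 31 / 51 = 0.61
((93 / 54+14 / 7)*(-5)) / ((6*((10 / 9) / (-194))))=6499 / 12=541.58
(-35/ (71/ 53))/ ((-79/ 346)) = 641830/ 5609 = 114.43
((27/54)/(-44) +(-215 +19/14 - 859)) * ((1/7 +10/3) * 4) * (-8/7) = 192940460/11319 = 17045.72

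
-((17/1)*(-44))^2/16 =-34969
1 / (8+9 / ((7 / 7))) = 1 / 17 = 0.06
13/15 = 0.87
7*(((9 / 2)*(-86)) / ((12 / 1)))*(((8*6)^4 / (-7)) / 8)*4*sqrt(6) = 85598208*sqrt(6) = 209671932.50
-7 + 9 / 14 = -89 / 14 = -6.36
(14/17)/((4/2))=7/17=0.41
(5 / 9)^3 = 125 / 729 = 0.17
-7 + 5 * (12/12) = -2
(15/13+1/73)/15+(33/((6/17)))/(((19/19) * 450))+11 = 9639043/854100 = 11.29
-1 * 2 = -2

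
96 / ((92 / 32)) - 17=377 / 23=16.39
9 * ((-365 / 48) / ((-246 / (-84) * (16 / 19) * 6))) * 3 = -145635 / 10496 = -13.88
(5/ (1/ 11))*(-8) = -440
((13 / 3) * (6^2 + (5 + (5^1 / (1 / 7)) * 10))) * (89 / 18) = 452387 / 54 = 8377.54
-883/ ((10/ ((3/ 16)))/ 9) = -23841/ 160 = -149.01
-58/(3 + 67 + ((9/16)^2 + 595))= -14848/170321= -0.09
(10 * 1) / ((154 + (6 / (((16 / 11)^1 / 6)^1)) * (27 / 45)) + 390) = 200 / 11177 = 0.02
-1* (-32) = 32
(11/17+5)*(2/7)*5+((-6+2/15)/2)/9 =124364/16065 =7.74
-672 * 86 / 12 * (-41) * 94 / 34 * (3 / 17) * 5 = 139206480 / 289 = 481683.32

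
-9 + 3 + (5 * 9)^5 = 184528119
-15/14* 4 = -30/7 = -4.29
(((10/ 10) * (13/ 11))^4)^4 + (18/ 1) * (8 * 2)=13898938809891962209/ 45949729863572161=302.48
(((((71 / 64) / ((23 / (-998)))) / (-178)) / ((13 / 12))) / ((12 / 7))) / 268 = 248003 / 456431872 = 0.00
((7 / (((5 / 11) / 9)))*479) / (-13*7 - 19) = -30177 / 50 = -603.54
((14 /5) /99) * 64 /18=448 /4455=0.10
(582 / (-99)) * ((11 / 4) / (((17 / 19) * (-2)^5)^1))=1843 / 3264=0.56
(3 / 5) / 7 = 3 / 35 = 0.09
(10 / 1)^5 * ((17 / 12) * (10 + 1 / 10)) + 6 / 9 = 1430834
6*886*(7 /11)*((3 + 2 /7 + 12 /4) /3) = 7088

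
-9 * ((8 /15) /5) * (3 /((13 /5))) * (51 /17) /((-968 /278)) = 7506 /7865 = 0.95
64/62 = 32/31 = 1.03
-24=-24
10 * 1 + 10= 20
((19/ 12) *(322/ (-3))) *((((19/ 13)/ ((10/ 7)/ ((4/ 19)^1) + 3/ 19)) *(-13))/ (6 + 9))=7730093/ 249345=31.00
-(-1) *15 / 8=15 / 8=1.88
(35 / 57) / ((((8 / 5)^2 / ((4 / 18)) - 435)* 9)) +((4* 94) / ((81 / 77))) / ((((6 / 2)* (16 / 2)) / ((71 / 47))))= 366565192 / 16293393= 22.50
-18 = -18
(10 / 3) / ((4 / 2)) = 5 / 3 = 1.67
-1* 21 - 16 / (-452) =-2369 / 113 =-20.96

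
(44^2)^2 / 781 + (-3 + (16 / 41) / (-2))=13960875 / 2911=4795.90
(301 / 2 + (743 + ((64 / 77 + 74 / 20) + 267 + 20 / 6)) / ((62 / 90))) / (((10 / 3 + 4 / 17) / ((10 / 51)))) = 19430720 / 217217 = 89.45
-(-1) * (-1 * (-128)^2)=-16384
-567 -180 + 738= -9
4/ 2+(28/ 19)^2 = 1506/ 361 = 4.17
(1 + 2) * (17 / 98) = 51 / 98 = 0.52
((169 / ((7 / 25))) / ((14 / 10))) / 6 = 21125 / 294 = 71.85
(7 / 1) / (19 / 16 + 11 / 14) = 784 / 221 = 3.55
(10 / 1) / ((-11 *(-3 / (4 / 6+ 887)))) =26630 / 99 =268.99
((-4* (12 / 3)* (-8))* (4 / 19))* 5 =2560 / 19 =134.74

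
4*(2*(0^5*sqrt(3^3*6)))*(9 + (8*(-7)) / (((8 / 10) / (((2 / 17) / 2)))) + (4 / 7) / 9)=0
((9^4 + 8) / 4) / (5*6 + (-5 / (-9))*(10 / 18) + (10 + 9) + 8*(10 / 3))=532089 / 24616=21.62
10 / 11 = 0.91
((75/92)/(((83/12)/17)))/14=3825/26726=0.14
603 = 603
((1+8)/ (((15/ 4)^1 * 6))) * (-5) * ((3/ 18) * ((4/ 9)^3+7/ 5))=-5423/ 10935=-0.50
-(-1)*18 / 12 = 3 / 2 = 1.50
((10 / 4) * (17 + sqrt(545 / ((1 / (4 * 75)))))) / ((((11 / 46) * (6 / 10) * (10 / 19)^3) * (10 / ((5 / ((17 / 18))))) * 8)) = 473271 / 3520 + 473271 * sqrt(1635) / 5984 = 3332.44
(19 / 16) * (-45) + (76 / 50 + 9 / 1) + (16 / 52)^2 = -2894823 / 67600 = -42.82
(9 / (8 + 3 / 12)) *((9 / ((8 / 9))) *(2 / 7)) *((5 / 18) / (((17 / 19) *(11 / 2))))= 2565 / 14399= 0.18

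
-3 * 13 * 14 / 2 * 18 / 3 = -1638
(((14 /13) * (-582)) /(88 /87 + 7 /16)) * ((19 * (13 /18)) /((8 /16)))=-11871.22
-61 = -61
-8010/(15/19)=-10146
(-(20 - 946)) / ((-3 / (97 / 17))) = -89822 / 51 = -1761.22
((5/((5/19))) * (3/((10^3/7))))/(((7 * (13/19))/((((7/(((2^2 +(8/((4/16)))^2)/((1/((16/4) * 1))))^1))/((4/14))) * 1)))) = 53067/106912000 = 0.00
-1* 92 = -92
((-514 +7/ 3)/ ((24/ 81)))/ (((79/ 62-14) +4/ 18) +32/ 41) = 158029785/ 1072804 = 147.31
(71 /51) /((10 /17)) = 71 /30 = 2.37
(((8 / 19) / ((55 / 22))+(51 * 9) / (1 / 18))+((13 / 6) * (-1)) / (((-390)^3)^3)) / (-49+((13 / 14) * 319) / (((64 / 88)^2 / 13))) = 105860769351298914607200000133 / 92653726501125977266828125000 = 1.14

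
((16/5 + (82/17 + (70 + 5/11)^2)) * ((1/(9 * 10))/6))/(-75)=-51135647/416542500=-0.12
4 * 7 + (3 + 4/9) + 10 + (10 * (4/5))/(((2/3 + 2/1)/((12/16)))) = 1573/36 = 43.69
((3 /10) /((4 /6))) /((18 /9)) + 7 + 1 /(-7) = 1983 /280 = 7.08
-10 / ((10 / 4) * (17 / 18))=-72 / 17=-4.24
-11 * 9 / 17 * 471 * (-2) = 93258 / 17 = 5485.76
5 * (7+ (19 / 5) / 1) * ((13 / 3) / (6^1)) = 39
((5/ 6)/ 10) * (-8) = -2/ 3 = -0.67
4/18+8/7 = 1.37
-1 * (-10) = 10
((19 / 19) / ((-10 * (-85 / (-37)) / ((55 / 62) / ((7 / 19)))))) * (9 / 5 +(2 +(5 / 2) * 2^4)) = -1693527 / 368900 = -4.59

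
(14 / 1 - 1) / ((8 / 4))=13 / 2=6.50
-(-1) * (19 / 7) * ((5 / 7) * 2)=3.88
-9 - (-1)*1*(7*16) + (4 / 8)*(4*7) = 117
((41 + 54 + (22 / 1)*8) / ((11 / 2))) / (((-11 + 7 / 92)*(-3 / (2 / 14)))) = 49864 / 232155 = 0.21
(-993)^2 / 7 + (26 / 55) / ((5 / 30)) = 54233787 / 385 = 140866.98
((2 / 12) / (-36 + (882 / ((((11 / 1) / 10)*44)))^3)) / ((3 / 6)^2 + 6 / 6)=3543122 / 159854833935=0.00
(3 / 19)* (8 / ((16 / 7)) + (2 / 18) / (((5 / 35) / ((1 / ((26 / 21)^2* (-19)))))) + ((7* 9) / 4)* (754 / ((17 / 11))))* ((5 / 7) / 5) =719389941 / 4148612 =173.40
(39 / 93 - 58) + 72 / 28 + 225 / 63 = -51.44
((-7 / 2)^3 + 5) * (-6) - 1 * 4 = 893 / 4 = 223.25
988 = 988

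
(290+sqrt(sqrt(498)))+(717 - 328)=498^(1 / 4)+679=683.72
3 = 3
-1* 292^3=-24897088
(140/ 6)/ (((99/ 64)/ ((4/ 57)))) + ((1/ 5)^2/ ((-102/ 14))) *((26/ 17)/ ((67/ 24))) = 8649975376/ 8194905675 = 1.06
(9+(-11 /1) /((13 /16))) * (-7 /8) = 413 /104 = 3.97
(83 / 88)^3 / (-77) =-571787 / 52473344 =-0.01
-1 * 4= -4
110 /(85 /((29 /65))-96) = 3190 /2741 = 1.16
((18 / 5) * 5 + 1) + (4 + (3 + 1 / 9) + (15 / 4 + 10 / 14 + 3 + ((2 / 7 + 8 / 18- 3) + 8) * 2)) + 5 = 50.04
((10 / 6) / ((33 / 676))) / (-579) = -3380 / 57321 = -0.06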